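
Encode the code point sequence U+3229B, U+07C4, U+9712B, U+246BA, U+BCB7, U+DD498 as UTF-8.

U+3229B: 4-byte form → F0 B2 8A 9B.
U+07C4: 2-byte form → DF 84.
U+9712B: 4-byte form → F2 97 84 AB.
U+246BA: 4-byte form → F0 A4 9A BA.
U+BCB7: 3-byte form → EB B2 B7.
U+DD498: 4-byte form → F3 9D 92 98.
Concatenated (21 bytes): F0 B2 8A 9B DF 84 F2 97 84 AB F0 A4 9A BA EB B2 B7 F3 9D 92 98.

F0 B2 8A 9B DF 84 F2 97 84 AB F0 A4 9A BA EB B2 B7 F3 9D 92 98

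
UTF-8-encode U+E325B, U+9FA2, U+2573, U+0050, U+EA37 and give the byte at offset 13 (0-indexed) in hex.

0xB7

U+E325B → 4-byte form F3 A3 89 9B at offsets 0–3.
U+9FA2 → 3-byte form E9 BE A2 at offsets 4–6.
U+2573 → 3-byte form E2 95 B3 at offsets 7–9.
U+0050 → 1-byte form 50 at offsets 10–10.
U+EA37 → 3-byte form EE A8 B7 at offsets 11–13.
Offset 13 falls in char 5's range; it's byte 3 of EE A8 B7 = 0xB7.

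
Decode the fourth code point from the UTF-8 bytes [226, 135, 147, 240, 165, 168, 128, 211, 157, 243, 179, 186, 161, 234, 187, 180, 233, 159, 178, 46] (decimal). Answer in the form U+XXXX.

Offset 0: leading byte 0xE2 = 11100010 → 3-byte char #1 = E2 87 93.
Offset 3: leading byte 0xF0 = 11110000 → 4-byte char #2 = F0 A5 A8 80.
Offset 7: leading byte 0xD3 = 11010011 → 2-byte char #3 = D3 9D.
Offset 9: leading byte 0xF3 = 11110011 → 4-byte char #4 = F3 B3 BA A1.
Leading byte 0xF3 = 11110011 matches 11110xxx → 4-byte sequence.
Byte 1: 0xF3 = 11110011, payload 011 (3 bits).
Byte 2: 0xB3 = 10110011 (10xxxxxx ✓), payload 110011.
Byte 3: 0xBA = 10111010 (10xxxxxx ✓), payload 111010.
Byte 4: 0xA1 = 10100001 (10xxxxxx ✓), payload 100001.
Concatenate: 011110011111010100001 = 0xF3EA1 (21 bits → U+F3EA1).

U+F3EA1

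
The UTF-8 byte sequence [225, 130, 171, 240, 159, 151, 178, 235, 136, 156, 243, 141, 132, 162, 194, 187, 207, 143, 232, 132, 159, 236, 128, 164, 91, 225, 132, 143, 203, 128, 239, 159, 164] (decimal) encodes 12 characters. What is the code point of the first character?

Offset 0: leading byte 0xE1 = 11100001 → 3-byte char #1 = E1 82 AB.
Leading byte 0xE1 = 11100001 matches 1110xxxx → 3-byte sequence.
Byte 1: 0xE1 = 11100001, payload 0001 (4 bits).
Byte 2: 0x82 = 10000010 (10xxxxxx ✓), payload 000010.
Byte 3: 0xAB = 10101011 (10xxxxxx ✓), payload 101011.
Concatenate: 0001000010101011 = 0x10AB (16 bits → U+10AB).

U+10AB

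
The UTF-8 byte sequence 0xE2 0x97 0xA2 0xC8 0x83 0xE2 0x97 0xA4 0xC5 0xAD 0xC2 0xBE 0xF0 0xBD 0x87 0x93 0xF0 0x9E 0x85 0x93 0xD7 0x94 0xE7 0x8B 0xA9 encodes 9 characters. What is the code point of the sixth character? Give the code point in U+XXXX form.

U+3D1D3

Offset 0: leading byte 0xE2 = 11100010 → 3-byte char #1 = E2 97 A2.
Offset 3: leading byte 0xC8 = 11001000 → 2-byte char #2 = C8 83.
Offset 5: leading byte 0xE2 = 11100010 → 3-byte char #3 = E2 97 A4.
Offset 8: leading byte 0xC5 = 11000101 → 2-byte char #4 = C5 AD.
Offset 10: leading byte 0xC2 = 11000010 → 2-byte char #5 = C2 BE.
Offset 12: leading byte 0xF0 = 11110000 → 4-byte char #6 = F0 BD 87 93.
Leading byte 0xF0 = 11110000 matches 11110xxx → 4-byte sequence.
Byte 1: 0xF0 = 11110000, payload 000 (3 bits).
Byte 2: 0xBD = 10111101 (10xxxxxx ✓), payload 111101.
Byte 3: 0x87 = 10000111 (10xxxxxx ✓), payload 000111.
Byte 4: 0x93 = 10010011 (10xxxxxx ✓), payload 010011.
Concatenate: 000111101000111010011 = 0x3D1D3 (21 bits → U+3D1D3).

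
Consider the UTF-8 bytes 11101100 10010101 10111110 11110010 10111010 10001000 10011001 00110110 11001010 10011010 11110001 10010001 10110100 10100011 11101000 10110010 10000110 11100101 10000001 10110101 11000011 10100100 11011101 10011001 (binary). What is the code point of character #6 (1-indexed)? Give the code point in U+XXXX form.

Offset 0: leading byte 0xEC = 11101100 → 3-byte char #1 = EC 95 BE.
Offset 3: leading byte 0xF2 = 11110010 → 4-byte char #2 = F2 BA 88 99.
Offset 7: leading byte 0x36 = 00110110 → 1-byte char #3 = 36.
Offset 8: leading byte 0xCA = 11001010 → 2-byte char #4 = CA 9A.
Offset 10: leading byte 0xF1 = 11110001 → 4-byte char #5 = F1 91 B4 A3.
Offset 14: leading byte 0xE8 = 11101000 → 3-byte char #6 = E8 B2 86.
Leading byte 0xE8 = 11101000 matches 1110xxxx → 3-byte sequence.
Byte 1: 0xE8 = 11101000, payload 1000 (4 bits).
Byte 2: 0xB2 = 10110010 (10xxxxxx ✓), payload 110010.
Byte 3: 0x86 = 10000110 (10xxxxxx ✓), payload 000110.
Concatenate: 1000110010000110 = 0x8C86 (16 bits → U+8C86).

U+8C86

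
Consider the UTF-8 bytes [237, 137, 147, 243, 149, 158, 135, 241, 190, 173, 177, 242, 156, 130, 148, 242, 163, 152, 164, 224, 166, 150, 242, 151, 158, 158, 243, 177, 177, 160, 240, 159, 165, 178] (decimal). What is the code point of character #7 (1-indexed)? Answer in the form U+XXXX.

U+9779E

Offset 0: leading byte 0xED = 11101101 → 3-byte char #1 = ED 89 93.
Offset 3: leading byte 0xF3 = 11110011 → 4-byte char #2 = F3 95 9E 87.
Offset 7: leading byte 0xF1 = 11110001 → 4-byte char #3 = F1 BE AD B1.
Offset 11: leading byte 0xF2 = 11110010 → 4-byte char #4 = F2 9C 82 94.
Offset 15: leading byte 0xF2 = 11110010 → 4-byte char #5 = F2 A3 98 A4.
Offset 19: leading byte 0xE0 = 11100000 → 3-byte char #6 = E0 A6 96.
Offset 22: leading byte 0xF2 = 11110010 → 4-byte char #7 = F2 97 9E 9E.
Leading byte 0xF2 = 11110010 matches 11110xxx → 4-byte sequence.
Byte 1: 0xF2 = 11110010, payload 010 (3 bits).
Byte 2: 0x97 = 10010111 (10xxxxxx ✓), payload 010111.
Byte 3: 0x9E = 10011110 (10xxxxxx ✓), payload 011110.
Byte 4: 0x9E = 10011110 (10xxxxxx ✓), payload 011110.
Concatenate: 010010111011110011110 = 0x9779E (21 bits → U+9779E).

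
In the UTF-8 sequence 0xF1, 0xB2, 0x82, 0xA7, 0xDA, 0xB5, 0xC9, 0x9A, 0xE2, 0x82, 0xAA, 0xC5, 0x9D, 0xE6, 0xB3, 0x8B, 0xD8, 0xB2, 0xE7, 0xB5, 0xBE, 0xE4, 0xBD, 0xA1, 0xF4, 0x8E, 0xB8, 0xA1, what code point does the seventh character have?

Offset 0: leading byte 0xF1 = 11110001 → 4-byte char #1 = F1 B2 82 A7.
Offset 4: leading byte 0xDA = 11011010 → 2-byte char #2 = DA B5.
Offset 6: leading byte 0xC9 = 11001001 → 2-byte char #3 = C9 9A.
Offset 8: leading byte 0xE2 = 11100010 → 3-byte char #4 = E2 82 AA.
Offset 11: leading byte 0xC5 = 11000101 → 2-byte char #5 = C5 9D.
Offset 13: leading byte 0xE6 = 11100110 → 3-byte char #6 = E6 B3 8B.
Offset 16: leading byte 0xD8 = 11011000 → 2-byte char #7 = D8 B2.
Leading byte 0xD8 = 11011000 matches 110xxxxx → 2-byte sequence.
Byte 1: 0xD8 = 11011000, payload 11000 (5 bits).
Byte 2: 0xB2 = 10110010 (10xxxxxx ✓), payload 110010.
Concatenate: 11000110010 = 0x632 (11 bits → U+0632).

U+0632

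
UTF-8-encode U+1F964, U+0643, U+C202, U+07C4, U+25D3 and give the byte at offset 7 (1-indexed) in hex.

1-indexed offset 7 is 0-indexed offset 6.
U+1F964 → 4-byte form F0 9F A5 A4 at offsets 0–3.
U+0643 → 2-byte form D9 83 at offsets 4–5.
U+C202 → 3-byte form EC 88 82 at offsets 6–8.
Offset 6 falls in char 3's range; it's byte 1 of EC 88 82 = 0xEC.

0xEC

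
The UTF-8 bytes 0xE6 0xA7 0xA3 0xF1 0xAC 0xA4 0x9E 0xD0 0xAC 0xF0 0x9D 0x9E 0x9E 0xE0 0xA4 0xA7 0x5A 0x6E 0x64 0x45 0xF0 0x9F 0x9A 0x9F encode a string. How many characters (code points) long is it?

10

Byte at offset 0: 0xE6 = 11100110 → 3-byte char (#1). Advance 3.
Byte at offset 3: 0xF1 = 11110001 → 4-byte char (#2). Advance 4.
Byte at offset 7: 0xD0 = 11010000 → 2-byte char (#3). Advance 2.
Byte at offset 9: 0xF0 = 11110000 → 4-byte char (#4). Advance 4.
Byte at offset 13: 0xE0 = 11100000 → 3-byte char (#5). Advance 3.
Byte at offset 16: 0x5A = 01011010 → 1-byte char (#6). Advance 1.
Byte at offset 17: 0x6E = 01101110 → 1-byte char (#7). Advance 1.
Byte at offset 18: 0x64 = 01100100 → 1-byte char (#8). Advance 1.
Byte at offset 19: 0x45 = 01000101 → 1-byte char (#9). Advance 1.
Byte at offset 20: 0xF0 = 11110000 → 4-byte char (#10). Advance 4.
Reached end at offset 24 after 10 code points.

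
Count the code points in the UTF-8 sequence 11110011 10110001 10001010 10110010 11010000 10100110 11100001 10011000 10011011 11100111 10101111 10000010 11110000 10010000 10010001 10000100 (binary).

5

Byte at offset 0: 0xF3 = 11110011 → 4-byte char (#1). Advance 4.
Byte at offset 4: 0xD0 = 11010000 → 2-byte char (#2). Advance 2.
Byte at offset 6: 0xE1 = 11100001 → 3-byte char (#3). Advance 3.
Byte at offset 9: 0xE7 = 11100111 → 3-byte char (#4). Advance 3.
Byte at offset 12: 0xF0 = 11110000 → 4-byte char (#5). Advance 4.
Reached end at offset 16 after 5 code points.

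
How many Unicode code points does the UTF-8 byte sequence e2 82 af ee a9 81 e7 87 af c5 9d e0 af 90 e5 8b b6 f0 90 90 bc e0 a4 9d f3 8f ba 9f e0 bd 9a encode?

Byte at offset 0: 0xE2 = 11100010 → 3-byte char (#1). Advance 3.
Byte at offset 3: 0xEE = 11101110 → 3-byte char (#2). Advance 3.
Byte at offset 6: 0xE7 = 11100111 → 3-byte char (#3). Advance 3.
Byte at offset 9: 0xC5 = 11000101 → 2-byte char (#4). Advance 2.
Byte at offset 11: 0xE0 = 11100000 → 3-byte char (#5). Advance 3.
Byte at offset 14: 0xE5 = 11100101 → 3-byte char (#6). Advance 3.
Byte at offset 17: 0xF0 = 11110000 → 4-byte char (#7). Advance 4.
Byte at offset 21: 0xE0 = 11100000 → 3-byte char (#8). Advance 3.
Byte at offset 24: 0xF3 = 11110011 → 4-byte char (#9). Advance 4.
Byte at offset 28: 0xE0 = 11100000 → 3-byte char (#10). Advance 3.
Reached end at offset 31 after 10 code points.

10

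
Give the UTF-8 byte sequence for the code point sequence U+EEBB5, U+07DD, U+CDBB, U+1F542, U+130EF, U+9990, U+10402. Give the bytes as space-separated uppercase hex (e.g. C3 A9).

F3 AE AE B5 DF 9D EC B6 BB F0 9F 95 82 F0 93 83 AF E9 A6 90 F0 90 90 82

U+EEBB5: 4-byte form → F3 AE AE B5.
U+07DD: 2-byte form → DF 9D.
U+CDBB: 3-byte form → EC B6 BB.
U+1F542: 4-byte form → F0 9F 95 82.
U+130EF: 4-byte form → F0 93 83 AF.
U+9990: 3-byte form → E9 A6 90.
U+10402: 4-byte form → F0 90 90 82.
Concatenated (24 bytes): F3 AE AE B5 DF 9D EC B6 BB F0 9F 95 82 F0 93 83 AF E9 A6 90 F0 90 90 82.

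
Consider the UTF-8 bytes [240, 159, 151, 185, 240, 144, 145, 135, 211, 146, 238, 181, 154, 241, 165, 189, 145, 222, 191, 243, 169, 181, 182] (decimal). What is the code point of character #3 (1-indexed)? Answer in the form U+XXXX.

U+04D2

Offset 0: leading byte 0xF0 = 11110000 → 4-byte char #1 = F0 9F 97 B9.
Offset 4: leading byte 0xF0 = 11110000 → 4-byte char #2 = F0 90 91 87.
Offset 8: leading byte 0xD3 = 11010011 → 2-byte char #3 = D3 92.
Leading byte 0xD3 = 11010011 matches 110xxxxx → 2-byte sequence.
Byte 1: 0xD3 = 11010011, payload 10011 (5 bits).
Byte 2: 0x92 = 10010010 (10xxxxxx ✓), payload 010010.
Concatenate: 10011010010 = 0x4D2 (11 bits → U+04D2).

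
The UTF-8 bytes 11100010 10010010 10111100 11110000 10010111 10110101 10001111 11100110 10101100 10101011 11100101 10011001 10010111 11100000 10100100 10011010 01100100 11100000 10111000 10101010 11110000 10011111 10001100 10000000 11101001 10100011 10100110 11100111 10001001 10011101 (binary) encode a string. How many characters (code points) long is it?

10

Byte at offset 0: 0xE2 = 11100010 → 3-byte char (#1). Advance 3.
Byte at offset 3: 0xF0 = 11110000 → 4-byte char (#2). Advance 4.
Byte at offset 7: 0xE6 = 11100110 → 3-byte char (#3). Advance 3.
Byte at offset 10: 0xE5 = 11100101 → 3-byte char (#4). Advance 3.
Byte at offset 13: 0xE0 = 11100000 → 3-byte char (#5). Advance 3.
Byte at offset 16: 0x64 = 01100100 → 1-byte char (#6). Advance 1.
Byte at offset 17: 0xE0 = 11100000 → 3-byte char (#7). Advance 3.
Byte at offset 20: 0xF0 = 11110000 → 4-byte char (#8). Advance 4.
Byte at offset 24: 0xE9 = 11101001 → 3-byte char (#9). Advance 3.
Byte at offset 27: 0xE7 = 11100111 → 3-byte char (#10). Advance 3.
Reached end at offset 30 after 10 code points.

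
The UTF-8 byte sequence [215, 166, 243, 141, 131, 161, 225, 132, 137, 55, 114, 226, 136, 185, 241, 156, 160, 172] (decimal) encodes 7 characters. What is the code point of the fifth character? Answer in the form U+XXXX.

Offset 0: leading byte 0xD7 = 11010111 → 2-byte char #1 = D7 A6.
Offset 2: leading byte 0xF3 = 11110011 → 4-byte char #2 = F3 8D 83 A1.
Offset 6: leading byte 0xE1 = 11100001 → 3-byte char #3 = E1 84 89.
Offset 9: leading byte 0x37 = 00110111 → 1-byte char #4 = 37.
Offset 10: leading byte 0x72 = 01110010 → 1-byte char #5 = 72.
Leading byte 0x72 = 01110010 matches 0xxxxxxx → 1-byte sequence.
Byte 1: 0x72 = 01110010, payload 1110010 (7 bits).
Concatenate: 1110010 = 0x72 (7 bits → U+0072).

U+0072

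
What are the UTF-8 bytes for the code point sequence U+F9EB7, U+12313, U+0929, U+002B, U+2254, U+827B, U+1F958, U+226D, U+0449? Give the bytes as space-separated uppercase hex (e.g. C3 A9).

U+F9EB7: 4-byte form → F3 B9 BA B7.
U+12313: 4-byte form → F0 92 8C 93.
U+0929: 3-byte form → E0 A4 A9.
U+002B: 1-byte form → 2B.
U+2254: 3-byte form → E2 89 94.
U+827B: 3-byte form → E8 89 BB.
U+1F958: 4-byte form → F0 9F A5 98.
U+226D: 3-byte form → E2 89 AD.
U+0449: 2-byte form → D1 89.
Concatenated (27 bytes): F3 B9 BA B7 F0 92 8C 93 E0 A4 A9 2B E2 89 94 E8 89 BB F0 9F A5 98 E2 89 AD D1 89.

F3 B9 BA B7 F0 92 8C 93 E0 A4 A9 2B E2 89 94 E8 89 BB F0 9F A5 98 E2 89 AD D1 89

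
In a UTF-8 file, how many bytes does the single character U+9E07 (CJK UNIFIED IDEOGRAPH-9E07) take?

U+9E07 = 0x9E07. UTF-8 uses 1 byte below 0x80, 2 below 0x800, 3 below 0x10000, 4 up to 0x10FFFF. 0x9E07 is in U+0800–U+FFFF → 3 bytes.

3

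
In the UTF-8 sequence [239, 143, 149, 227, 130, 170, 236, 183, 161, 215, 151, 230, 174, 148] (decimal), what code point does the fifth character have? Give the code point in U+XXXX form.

Offset 0: leading byte 0xEF = 11101111 → 3-byte char #1 = EF 8F 95.
Offset 3: leading byte 0xE3 = 11100011 → 3-byte char #2 = E3 82 AA.
Offset 6: leading byte 0xEC = 11101100 → 3-byte char #3 = EC B7 A1.
Offset 9: leading byte 0xD7 = 11010111 → 2-byte char #4 = D7 97.
Offset 11: leading byte 0xE6 = 11100110 → 3-byte char #5 = E6 AE 94.
Leading byte 0xE6 = 11100110 matches 1110xxxx → 3-byte sequence.
Byte 1: 0xE6 = 11100110, payload 0110 (4 bits).
Byte 2: 0xAE = 10101110 (10xxxxxx ✓), payload 101110.
Byte 3: 0x94 = 10010100 (10xxxxxx ✓), payload 010100.
Concatenate: 0110101110010100 = 0x6B94 (16 bits → U+6B94).

U+6B94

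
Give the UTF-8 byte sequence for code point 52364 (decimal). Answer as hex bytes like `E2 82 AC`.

U+CC8C = 0xCC8C = 52364 decimal. In range U+0800–U+FFFF → 3-byte form: 1110xxxx 10xxxxxx 10xxxxxx.
Binary (16 bits): 1100110010001100.
Split 4+6+6: 1100 | 110010 | 001100.
Byte 1: 11101100 = 0xEC.
Byte 2: 10110010 = 0xB2.
Byte 3: 10001100 = 0x8C.

EC B2 8C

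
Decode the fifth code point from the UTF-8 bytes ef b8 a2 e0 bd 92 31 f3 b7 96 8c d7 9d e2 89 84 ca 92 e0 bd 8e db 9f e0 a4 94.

Offset 0: leading byte 0xEF = 11101111 → 3-byte char #1 = EF B8 A2.
Offset 3: leading byte 0xE0 = 11100000 → 3-byte char #2 = E0 BD 92.
Offset 6: leading byte 0x31 = 00110001 → 1-byte char #3 = 31.
Offset 7: leading byte 0xF3 = 11110011 → 4-byte char #4 = F3 B7 96 8C.
Offset 11: leading byte 0xD7 = 11010111 → 2-byte char #5 = D7 9D.
Leading byte 0xD7 = 11010111 matches 110xxxxx → 2-byte sequence.
Byte 1: 0xD7 = 11010111, payload 10111 (5 bits).
Byte 2: 0x9D = 10011101 (10xxxxxx ✓), payload 011101.
Concatenate: 10111011101 = 0x5DD (11 bits → U+05DD).

U+05DD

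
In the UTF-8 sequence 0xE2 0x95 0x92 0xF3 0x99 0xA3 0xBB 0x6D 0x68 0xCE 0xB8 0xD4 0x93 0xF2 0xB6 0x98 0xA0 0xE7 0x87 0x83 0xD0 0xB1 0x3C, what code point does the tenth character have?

Offset 0: leading byte 0xE2 = 11100010 → 3-byte char #1 = E2 95 92.
Offset 3: leading byte 0xF3 = 11110011 → 4-byte char #2 = F3 99 A3 BB.
Offset 7: leading byte 0x6D = 01101101 → 1-byte char #3 = 6D.
Offset 8: leading byte 0x68 = 01101000 → 1-byte char #4 = 68.
Offset 9: leading byte 0xCE = 11001110 → 2-byte char #5 = CE B8.
Offset 11: leading byte 0xD4 = 11010100 → 2-byte char #6 = D4 93.
Offset 13: leading byte 0xF2 = 11110010 → 4-byte char #7 = F2 B6 98 A0.
Offset 17: leading byte 0xE7 = 11100111 → 3-byte char #8 = E7 87 83.
Offset 20: leading byte 0xD0 = 11010000 → 2-byte char #9 = D0 B1.
Offset 22: leading byte 0x3C = 00111100 → 1-byte char #10 = 3C.
Leading byte 0x3C = 00111100 matches 0xxxxxxx → 1-byte sequence.
Byte 1: 0x3C = 00111100, payload 0111100 (7 bits).
Concatenate: 0111100 = 0x3C (7 bits → U+003C).

U+003C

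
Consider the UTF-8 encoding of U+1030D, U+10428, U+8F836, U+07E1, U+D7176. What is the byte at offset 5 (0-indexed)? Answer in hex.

0x90

U+1030D → 4-byte form F0 90 8C 8D at offsets 0–3.
U+10428 → 4-byte form F0 90 90 A8 at offsets 4–7.
Offset 5 falls in char 2's range; it's byte 2 of F0 90 90 A8 = 0x90.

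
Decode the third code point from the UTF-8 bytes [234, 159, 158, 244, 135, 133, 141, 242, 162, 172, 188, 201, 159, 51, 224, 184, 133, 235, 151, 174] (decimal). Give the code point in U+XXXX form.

Offset 0: leading byte 0xEA = 11101010 → 3-byte char #1 = EA 9F 9E.
Offset 3: leading byte 0xF4 = 11110100 → 4-byte char #2 = F4 87 85 8D.
Offset 7: leading byte 0xF2 = 11110010 → 4-byte char #3 = F2 A2 AC BC.
Leading byte 0xF2 = 11110010 matches 11110xxx → 4-byte sequence.
Byte 1: 0xF2 = 11110010, payload 010 (3 bits).
Byte 2: 0xA2 = 10100010 (10xxxxxx ✓), payload 100010.
Byte 3: 0xAC = 10101100 (10xxxxxx ✓), payload 101100.
Byte 4: 0xBC = 10111100 (10xxxxxx ✓), payload 111100.
Concatenate: 010100010101100111100 = 0xA2B3C (21 bits → U+A2B3C).

U+A2B3C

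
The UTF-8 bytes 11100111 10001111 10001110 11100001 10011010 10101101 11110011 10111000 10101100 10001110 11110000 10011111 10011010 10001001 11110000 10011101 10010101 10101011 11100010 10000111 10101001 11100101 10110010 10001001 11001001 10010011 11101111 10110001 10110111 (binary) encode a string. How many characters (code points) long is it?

Byte at offset 0: 0xE7 = 11100111 → 3-byte char (#1). Advance 3.
Byte at offset 3: 0xE1 = 11100001 → 3-byte char (#2). Advance 3.
Byte at offset 6: 0xF3 = 11110011 → 4-byte char (#3). Advance 4.
Byte at offset 10: 0xF0 = 11110000 → 4-byte char (#4). Advance 4.
Byte at offset 14: 0xF0 = 11110000 → 4-byte char (#5). Advance 4.
Byte at offset 18: 0xE2 = 11100010 → 3-byte char (#6). Advance 3.
Byte at offset 21: 0xE5 = 11100101 → 3-byte char (#7). Advance 3.
Byte at offset 24: 0xC9 = 11001001 → 2-byte char (#8). Advance 2.
Byte at offset 26: 0xEF = 11101111 → 3-byte char (#9). Advance 3.
Reached end at offset 29 after 9 code points.

9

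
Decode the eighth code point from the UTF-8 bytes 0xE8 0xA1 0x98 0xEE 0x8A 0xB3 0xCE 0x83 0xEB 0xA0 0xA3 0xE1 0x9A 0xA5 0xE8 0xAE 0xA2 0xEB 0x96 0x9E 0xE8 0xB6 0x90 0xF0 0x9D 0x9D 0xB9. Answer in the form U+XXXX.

U+8D90

Offset 0: leading byte 0xE8 = 11101000 → 3-byte char #1 = E8 A1 98.
Offset 3: leading byte 0xEE = 11101110 → 3-byte char #2 = EE 8A B3.
Offset 6: leading byte 0xCE = 11001110 → 2-byte char #3 = CE 83.
Offset 8: leading byte 0xEB = 11101011 → 3-byte char #4 = EB A0 A3.
Offset 11: leading byte 0xE1 = 11100001 → 3-byte char #5 = E1 9A A5.
Offset 14: leading byte 0xE8 = 11101000 → 3-byte char #6 = E8 AE A2.
Offset 17: leading byte 0xEB = 11101011 → 3-byte char #7 = EB 96 9E.
Offset 20: leading byte 0xE8 = 11101000 → 3-byte char #8 = E8 B6 90.
Leading byte 0xE8 = 11101000 matches 1110xxxx → 3-byte sequence.
Byte 1: 0xE8 = 11101000, payload 1000 (4 bits).
Byte 2: 0xB6 = 10110110 (10xxxxxx ✓), payload 110110.
Byte 3: 0x90 = 10010000 (10xxxxxx ✓), payload 010000.
Concatenate: 1000110110010000 = 0x8D90 (16 bits → U+8D90).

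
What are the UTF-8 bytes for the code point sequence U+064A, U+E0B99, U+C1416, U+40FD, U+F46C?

U+064A: 2-byte form → D9 8A.
U+E0B99: 4-byte form → F3 A0 AE 99.
U+C1416: 4-byte form → F3 81 90 96.
U+40FD: 3-byte form → E4 83 BD.
U+F46C: 3-byte form → EF 91 AC.
Concatenated (16 bytes): D9 8A F3 A0 AE 99 F3 81 90 96 E4 83 BD EF 91 AC.

D9 8A F3 A0 AE 99 F3 81 90 96 E4 83 BD EF 91 AC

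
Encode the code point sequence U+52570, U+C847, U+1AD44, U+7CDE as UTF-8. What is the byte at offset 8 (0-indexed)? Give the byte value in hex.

U+52570 → 4-byte form F1 92 95 B0 at offsets 0–3.
U+C847 → 3-byte form EC A1 87 at offsets 4–6.
U+1AD44 → 4-byte form F0 9A B5 84 at offsets 7–10.
Offset 8 falls in char 3's range; it's byte 2 of F0 9A B5 84 = 0x9A.

0x9A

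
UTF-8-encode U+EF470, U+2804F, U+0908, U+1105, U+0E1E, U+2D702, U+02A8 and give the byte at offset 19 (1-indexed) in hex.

0xAD

1-indexed offset 19 is 0-indexed offset 18.
U+EF470 → 4-byte form F3 AF 91 B0 at offsets 0–3.
U+2804F → 4-byte form F0 A8 81 8F at offsets 4–7.
U+0908 → 3-byte form E0 A4 88 at offsets 8–10.
U+1105 → 3-byte form E1 84 85 at offsets 11–13.
U+0E1E → 3-byte form E0 B8 9E at offsets 14–16.
U+2D702 → 4-byte form F0 AD 9C 82 at offsets 17–20.
Offset 18 falls in char 6's range; it's byte 2 of F0 AD 9C 82 = 0xAD.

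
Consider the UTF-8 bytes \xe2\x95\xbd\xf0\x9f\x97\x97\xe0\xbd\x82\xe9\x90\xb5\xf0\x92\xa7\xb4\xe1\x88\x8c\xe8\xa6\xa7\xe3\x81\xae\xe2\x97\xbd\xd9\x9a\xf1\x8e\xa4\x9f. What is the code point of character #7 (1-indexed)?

U+89A7

Offset 0: leading byte 0xE2 = 11100010 → 3-byte char #1 = E2 95 BD.
Offset 3: leading byte 0xF0 = 11110000 → 4-byte char #2 = F0 9F 97 97.
Offset 7: leading byte 0xE0 = 11100000 → 3-byte char #3 = E0 BD 82.
Offset 10: leading byte 0xE9 = 11101001 → 3-byte char #4 = E9 90 B5.
Offset 13: leading byte 0xF0 = 11110000 → 4-byte char #5 = F0 92 A7 B4.
Offset 17: leading byte 0xE1 = 11100001 → 3-byte char #6 = E1 88 8C.
Offset 20: leading byte 0xE8 = 11101000 → 3-byte char #7 = E8 A6 A7.
Leading byte 0xE8 = 11101000 matches 1110xxxx → 3-byte sequence.
Byte 1: 0xE8 = 11101000, payload 1000 (4 bits).
Byte 2: 0xA6 = 10100110 (10xxxxxx ✓), payload 100110.
Byte 3: 0xA7 = 10100111 (10xxxxxx ✓), payload 100111.
Concatenate: 1000100110100111 = 0x89A7 (16 bits → U+89A7).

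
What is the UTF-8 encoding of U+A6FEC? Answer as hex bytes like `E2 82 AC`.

F2 A6 BF AC

U+A6FEC = 0xA6FEC = 684012 decimal. In range U+10000–U+10FFFF → 4-byte form: 11110xxx 10xxxxxx 10xxxxxx 10xxxxxx.
Binary (21 bits): 010100110111111101100.
Split 3+6+6+6: 010 | 100110 | 111111 | 101100.
Byte 1: 11110010 = 0xF2.
Byte 2: 10100110 = 0xA6.
Byte 3: 10111111 = 0xBF.
Byte 4: 10101100 = 0xAC.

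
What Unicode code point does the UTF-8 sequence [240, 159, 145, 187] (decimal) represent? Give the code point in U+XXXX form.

Leading byte 0xF0 = 11110000 matches 11110xxx → 4-byte sequence.
Byte 1: 0xF0 = 11110000, payload 000 (3 bits).
Byte 2: 0x9F = 10011111 (10xxxxxx ✓), payload 011111.
Byte 3: 0x91 = 10010001 (10xxxxxx ✓), payload 010001.
Byte 4: 0xBB = 10111011 (10xxxxxx ✓), payload 111011.
Concatenate: 000011111010001111011 = 0x1F47B (21 bits → U+1F47B).

U+1F47B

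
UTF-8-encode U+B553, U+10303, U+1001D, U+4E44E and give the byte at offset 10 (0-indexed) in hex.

0x9D

U+B553 → 3-byte form EB 95 93 at offsets 0–2.
U+10303 → 4-byte form F0 90 8C 83 at offsets 3–6.
U+1001D → 4-byte form F0 90 80 9D at offsets 7–10.
Offset 10 falls in char 3's range; it's byte 4 of F0 90 80 9D = 0x9D.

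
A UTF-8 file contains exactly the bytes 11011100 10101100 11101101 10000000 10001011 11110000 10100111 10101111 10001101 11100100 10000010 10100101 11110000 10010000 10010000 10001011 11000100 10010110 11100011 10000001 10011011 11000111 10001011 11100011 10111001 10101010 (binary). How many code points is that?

9

Byte at offset 0: 0xDC = 11011100 → 2-byte char (#1). Advance 2.
Byte at offset 2: 0xED = 11101101 → 3-byte char (#2). Advance 3.
Byte at offset 5: 0xF0 = 11110000 → 4-byte char (#3). Advance 4.
Byte at offset 9: 0xE4 = 11100100 → 3-byte char (#4). Advance 3.
Byte at offset 12: 0xF0 = 11110000 → 4-byte char (#5). Advance 4.
Byte at offset 16: 0xC4 = 11000100 → 2-byte char (#6). Advance 2.
Byte at offset 18: 0xE3 = 11100011 → 3-byte char (#7). Advance 3.
Byte at offset 21: 0xC7 = 11000111 → 2-byte char (#8). Advance 2.
Byte at offset 23: 0xE3 = 11100011 → 3-byte char (#9). Advance 3.
Reached end at offset 26 after 9 code points.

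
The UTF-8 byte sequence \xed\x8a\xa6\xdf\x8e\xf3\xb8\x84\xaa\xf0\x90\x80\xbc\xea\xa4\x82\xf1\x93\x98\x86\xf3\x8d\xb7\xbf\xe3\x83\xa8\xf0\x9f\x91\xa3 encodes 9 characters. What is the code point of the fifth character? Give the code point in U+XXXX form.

Offset 0: leading byte 0xED = 11101101 → 3-byte char #1 = ED 8A A6.
Offset 3: leading byte 0xDF = 11011111 → 2-byte char #2 = DF 8E.
Offset 5: leading byte 0xF3 = 11110011 → 4-byte char #3 = F3 B8 84 AA.
Offset 9: leading byte 0xF0 = 11110000 → 4-byte char #4 = F0 90 80 BC.
Offset 13: leading byte 0xEA = 11101010 → 3-byte char #5 = EA A4 82.
Leading byte 0xEA = 11101010 matches 1110xxxx → 3-byte sequence.
Byte 1: 0xEA = 11101010, payload 1010 (4 bits).
Byte 2: 0xA4 = 10100100 (10xxxxxx ✓), payload 100100.
Byte 3: 0x82 = 10000010 (10xxxxxx ✓), payload 000010.
Concatenate: 1010100100000010 = 0xA902 (16 bits → U+A902).

U+A902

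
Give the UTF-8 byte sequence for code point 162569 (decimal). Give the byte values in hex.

F0 A7 AC 89

U+27B09 = 0x27B09 = 162569 decimal. In range U+10000–U+10FFFF → 4-byte form: 11110xxx 10xxxxxx 10xxxxxx 10xxxxxx.
Binary (21 bits): 000100111101100001001.
Split 3+6+6+6: 000 | 100111 | 101100 | 001001.
Byte 1: 11110000 = 0xF0.
Byte 2: 10100111 = 0xA7.
Byte 3: 10101100 = 0xAC.
Byte 4: 10001001 = 0x89.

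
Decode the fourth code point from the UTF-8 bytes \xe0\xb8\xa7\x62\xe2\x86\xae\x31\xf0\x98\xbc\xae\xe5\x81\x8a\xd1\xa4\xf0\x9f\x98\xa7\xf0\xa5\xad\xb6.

U+0031

Offset 0: leading byte 0xE0 = 11100000 → 3-byte char #1 = E0 B8 A7.
Offset 3: leading byte 0x62 = 01100010 → 1-byte char #2 = 62.
Offset 4: leading byte 0xE2 = 11100010 → 3-byte char #3 = E2 86 AE.
Offset 7: leading byte 0x31 = 00110001 → 1-byte char #4 = 31.
Leading byte 0x31 = 00110001 matches 0xxxxxxx → 1-byte sequence.
Byte 1: 0x31 = 00110001, payload 0110001 (7 bits).
Concatenate: 0110001 = 0x31 (7 bits → U+0031).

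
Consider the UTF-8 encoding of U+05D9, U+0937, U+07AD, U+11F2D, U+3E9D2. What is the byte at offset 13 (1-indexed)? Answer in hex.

0xBE

1-indexed offset 13 is 0-indexed offset 12.
U+05D9 → 2-byte form D7 99 at offsets 0–1.
U+0937 → 3-byte form E0 A4 B7 at offsets 2–4.
U+07AD → 2-byte form DE AD at offsets 5–6.
U+11F2D → 4-byte form F0 91 BC AD at offsets 7–10.
U+3E9D2 → 4-byte form F0 BE A7 92 at offsets 11–14.
Offset 12 falls in char 5's range; it's byte 2 of F0 BE A7 92 = 0xBE.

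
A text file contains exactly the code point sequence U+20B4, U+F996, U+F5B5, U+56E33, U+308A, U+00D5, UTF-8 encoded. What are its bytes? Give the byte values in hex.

E2 82 B4 EF A6 96 EF 96 B5 F1 96 B8 B3 E3 82 8A C3 95

U+20B4: 3-byte form → E2 82 B4.
U+F996: 3-byte form → EF A6 96.
U+F5B5: 3-byte form → EF 96 B5.
U+56E33: 4-byte form → F1 96 B8 B3.
U+308A: 3-byte form → E3 82 8A.
U+00D5: 2-byte form → C3 95.
Concatenated (18 bytes): E2 82 B4 EF A6 96 EF 96 B5 F1 96 B8 B3 E3 82 8A C3 95.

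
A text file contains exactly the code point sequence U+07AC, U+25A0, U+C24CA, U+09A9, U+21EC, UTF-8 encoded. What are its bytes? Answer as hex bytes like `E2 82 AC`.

U+07AC: 2-byte form → DE AC.
U+25A0: 3-byte form → E2 96 A0.
U+C24CA: 4-byte form → F3 82 93 8A.
U+09A9: 3-byte form → E0 A6 A9.
U+21EC: 3-byte form → E2 87 AC.
Concatenated (15 bytes): DE AC E2 96 A0 F3 82 93 8A E0 A6 A9 E2 87 AC.

DE AC E2 96 A0 F3 82 93 8A E0 A6 A9 E2 87 AC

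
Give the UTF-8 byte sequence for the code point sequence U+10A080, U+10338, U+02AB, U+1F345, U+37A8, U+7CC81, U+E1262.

U+10A080: 4-byte form → F4 8A 82 80.
U+10338: 4-byte form → F0 90 8C B8.
U+02AB: 2-byte form → CA AB.
U+1F345: 4-byte form → F0 9F 8D 85.
U+37A8: 3-byte form → E3 9E A8.
U+7CC81: 4-byte form → F1 BC B2 81.
U+E1262: 4-byte form → F3 A1 89 A2.
Concatenated (25 bytes): F4 8A 82 80 F0 90 8C B8 CA AB F0 9F 8D 85 E3 9E A8 F1 BC B2 81 F3 A1 89 A2.

F4 8A 82 80 F0 90 8C B8 CA AB F0 9F 8D 85 E3 9E A8 F1 BC B2 81 F3 A1 89 A2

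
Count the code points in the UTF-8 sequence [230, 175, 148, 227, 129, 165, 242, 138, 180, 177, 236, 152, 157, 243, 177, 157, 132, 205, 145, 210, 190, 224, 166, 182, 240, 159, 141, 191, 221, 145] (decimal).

10

Byte at offset 0: 0xE6 = 11100110 → 3-byte char (#1). Advance 3.
Byte at offset 3: 0xE3 = 11100011 → 3-byte char (#2). Advance 3.
Byte at offset 6: 0xF2 = 11110010 → 4-byte char (#3). Advance 4.
Byte at offset 10: 0xEC = 11101100 → 3-byte char (#4). Advance 3.
Byte at offset 13: 0xF3 = 11110011 → 4-byte char (#5). Advance 4.
Byte at offset 17: 0xCD = 11001101 → 2-byte char (#6). Advance 2.
Byte at offset 19: 0xD2 = 11010010 → 2-byte char (#7). Advance 2.
Byte at offset 21: 0xE0 = 11100000 → 3-byte char (#8). Advance 3.
Byte at offset 24: 0xF0 = 11110000 → 4-byte char (#9). Advance 4.
Byte at offset 28: 0xDD = 11011101 → 2-byte char (#10). Advance 2.
Reached end at offset 30 after 10 code points.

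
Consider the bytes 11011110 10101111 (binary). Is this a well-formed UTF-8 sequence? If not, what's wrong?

valid

Leading byte 0xDE = 11011110 → 2-byte form.
Continuation bytes 0xAF=10101111 all match 10xxxxxx.
Decoded value 0x7AF is ≥ 0x80 (shortest form) and not a surrogate.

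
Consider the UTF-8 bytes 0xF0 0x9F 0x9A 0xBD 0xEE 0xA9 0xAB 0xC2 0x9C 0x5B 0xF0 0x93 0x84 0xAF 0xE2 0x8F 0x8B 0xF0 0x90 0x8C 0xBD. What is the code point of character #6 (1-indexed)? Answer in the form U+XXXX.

U+23CB

Offset 0: leading byte 0xF0 = 11110000 → 4-byte char #1 = F0 9F 9A BD.
Offset 4: leading byte 0xEE = 11101110 → 3-byte char #2 = EE A9 AB.
Offset 7: leading byte 0xC2 = 11000010 → 2-byte char #3 = C2 9C.
Offset 9: leading byte 0x5B = 01011011 → 1-byte char #4 = 5B.
Offset 10: leading byte 0xF0 = 11110000 → 4-byte char #5 = F0 93 84 AF.
Offset 14: leading byte 0xE2 = 11100010 → 3-byte char #6 = E2 8F 8B.
Leading byte 0xE2 = 11100010 matches 1110xxxx → 3-byte sequence.
Byte 1: 0xE2 = 11100010, payload 0010 (4 bits).
Byte 2: 0x8F = 10001111 (10xxxxxx ✓), payload 001111.
Byte 3: 0x8B = 10001011 (10xxxxxx ✓), payload 001011.
Concatenate: 0010001111001011 = 0x23CB (16 bits → U+23CB).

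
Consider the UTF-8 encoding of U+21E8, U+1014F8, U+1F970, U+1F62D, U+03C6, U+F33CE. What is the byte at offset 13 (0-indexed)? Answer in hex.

U+21E8 → 3-byte form E2 87 A8 at offsets 0–2.
U+1014F8 → 4-byte form F4 81 93 B8 at offsets 3–6.
U+1F970 → 4-byte form F0 9F A5 B0 at offsets 7–10.
U+1F62D → 4-byte form F0 9F 98 AD at offsets 11–14.
Offset 13 falls in char 4's range; it's byte 3 of F0 9F 98 AD = 0x98.

0x98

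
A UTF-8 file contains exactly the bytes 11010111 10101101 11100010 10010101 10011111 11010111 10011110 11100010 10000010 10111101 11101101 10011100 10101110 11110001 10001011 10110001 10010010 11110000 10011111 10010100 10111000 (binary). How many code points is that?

Byte at offset 0: 0xD7 = 11010111 → 2-byte char (#1). Advance 2.
Byte at offset 2: 0xE2 = 11100010 → 3-byte char (#2). Advance 3.
Byte at offset 5: 0xD7 = 11010111 → 2-byte char (#3). Advance 2.
Byte at offset 7: 0xE2 = 11100010 → 3-byte char (#4). Advance 3.
Byte at offset 10: 0xED = 11101101 → 3-byte char (#5). Advance 3.
Byte at offset 13: 0xF1 = 11110001 → 4-byte char (#6). Advance 4.
Byte at offset 17: 0xF0 = 11110000 → 4-byte char (#7). Advance 4.
Reached end at offset 21 after 7 code points.

7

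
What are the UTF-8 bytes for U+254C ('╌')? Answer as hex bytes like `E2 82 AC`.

U+254C = 0x254C = 9548 decimal. In range U+0800–U+FFFF → 3-byte form: 1110xxxx 10xxxxxx 10xxxxxx.
Binary (16 bits): 0010010101001100.
Split 4+6+6: 0010 | 010101 | 001100.
Byte 1: 11100010 = 0xE2.
Byte 2: 10010101 = 0x95.
Byte 3: 10001100 = 0x8C.

E2 95 8C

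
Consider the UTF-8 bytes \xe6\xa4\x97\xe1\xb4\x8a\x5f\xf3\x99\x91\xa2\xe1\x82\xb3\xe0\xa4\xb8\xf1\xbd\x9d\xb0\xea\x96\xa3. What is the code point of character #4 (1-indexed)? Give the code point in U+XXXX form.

Offset 0: leading byte 0xE6 = 11100110 → 3-byte char #1 = E6 A4 97.
Offset 3: leading byte 0xE1 = 11100001 → 3-byte char #2 = E1 B4 8A.
Offset 6: leading byte 0x5F = 01011111 → 1-byte char #3 = 5F.
Offset 7: leading byte 0xF3 = 11110011 → 4-byte char #4 = F3 99 91 A2.
Leading byte 0xF3 = 11110011 matches 11110xxx → 4-byte sequence.
Byte 1: 0xF3 = 11110011, payload 011 (3 bits).
Byte 2: 0x99 = 10011001 (10xxxxxx ✓), payload 011001.
Byte 3: 0x91 = 10010001 (10xxxxxx ✓), payload 010001.
Byte 4: 0xA2 = 10100010 (10xxxxxx ✓), payload 100010.
Concatenate: 011011001010001100010 = 0xD9462 (21 bits → U+D9462).

U+D9462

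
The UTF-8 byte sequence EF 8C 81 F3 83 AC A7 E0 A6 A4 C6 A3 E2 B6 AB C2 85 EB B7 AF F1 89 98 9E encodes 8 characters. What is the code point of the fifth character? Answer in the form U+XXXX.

U+2DAB

Offset 0: leading byte 0xEF = 11101111 → 3-byte char #1 = EF 8C 81.
Offset 3: leading byte 0xF3 = 11110011 → 4-byte char #2 = F3 83 AC A7.
Offset 7: leading byte 0xE0 = 11100000 → 3-byte char #3 = E0 A6 A4.
Offset 10: leading byte 0xC6 = 11000110 → 2-byte char #4 = C6 A3.
Offset 12: leading byte 0xE2 = 11100010 → 3-byte char #5 = E2 B6 AB.
Leading byte 0xE2 = 11100010 matches 1110xxxx → 3-byte sequence.
Byte 1: 0xE2 = 11100010, payload 0010 (4 bits).
Byte 2: 0xB6 = 10110110 (10xxxxxx ✓), payload 110110.
Byte 3: 0xAB = 10101011 (10xxxxxx ✓), payload 101011.
Concatenate: 0010110110101011 = 0x2DAB (16 bits → U+2DAB).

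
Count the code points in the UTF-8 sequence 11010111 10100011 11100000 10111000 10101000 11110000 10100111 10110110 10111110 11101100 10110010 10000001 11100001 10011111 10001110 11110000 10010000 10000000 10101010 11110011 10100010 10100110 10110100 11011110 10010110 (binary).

Byte at offset 0: 0xD7 = 11010111 → 2-byte char (#1). Advance 2.
Byte at offset 2: 0xE0 = 11100000 → 3-byte char (#2). Advance 3.
Byte at offset 5: 0xF0 = 11110000 → 4-byte char (#3). Advance 4.
Byte at offset 9: 0xEC = 11101100 → 3-byte char (#4). Advance 3.
Byte at offset 12: 0xE1 = 11100001 → 3-byte char (#5). Advance 3.
Byte at offset 15: 0xF0 = 11110000 → 4-byte char (#6). Advance 4.
Byte at offset 19: 0xF3 = 11110011 → 4-byte char (#7). Advance 4.
Byte at offset 23: 0xDE = 11011110 → 2-byte char (#8). Advance 2.
Reached end at offset 25 after 8 code points.

8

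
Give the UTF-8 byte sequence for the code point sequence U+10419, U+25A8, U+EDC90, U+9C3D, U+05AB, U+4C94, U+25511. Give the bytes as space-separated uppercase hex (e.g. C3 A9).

F0 90 90 99 E2 96 A8 F3 AD B2 90 E9 B0 BD D6 AB E4 B2 94 F0 A5 94 91

U+10419: 4-byte form → F0 90 90 99.
U+25A8: 3-byte form → E2 96 A8.
U+EDC90: 4-byte form → F3 AD B2 90.
U+9C3D: 3-byte form → E9 B0 BD.
U+05AB: 2-byte form → D6 AB.
U+4C94: 3-byte form → E4 B2 94.
U+25511: 4-byte form → F0 A5 94 91.
Concatenated (23 bytes): F0 90 90 99 E2 96 A8 F3 AD B2 90 E9 B0 BD D6 AB E4 B2 94 F0 A5 94 91.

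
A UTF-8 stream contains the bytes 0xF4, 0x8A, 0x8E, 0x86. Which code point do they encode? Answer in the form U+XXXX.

Leading byte 0xF4 = 11110100 matches 11110xxx → 4-byte sequence.
Byte 1: 0xF4 = 11110100, payload 100 (3 bits).
Byte 2: 0x8A = 10001010 (10xxxxxx ✓), payload 001010.
Byte 3: 0x8E = 10001110 (10xxxxxx ✓), payload 001110.
Byte 4: 0x86 = 10000110 (10xxxxxx ✓), payload 000110.
Concatenate: 100001010001110000110 = 0x10A386 (21 bits → U+10A386).

U+10A386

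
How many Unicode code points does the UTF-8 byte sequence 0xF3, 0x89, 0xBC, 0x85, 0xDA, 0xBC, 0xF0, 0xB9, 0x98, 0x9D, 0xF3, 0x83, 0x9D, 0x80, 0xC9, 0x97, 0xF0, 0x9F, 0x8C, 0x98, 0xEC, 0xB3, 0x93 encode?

7

Byte at offset 0: 0xF3 = 11110011 → 4-byte char (#1). Advance 4.
Byte at offset 4: 0xDA = 11011010 → 2-byte char (#2). Advance 2.
Byte at offset 6: 0xF0 = 11110000 → 4-byte char (#3). Advance 4.
Byte at offset 10: 0xF3 = 11110011 → 4-byte char (#4). Advance 4.
Byte at offset 14: 0xC9 = 11001001 → 2-byte char (#5). Advance 2.
Byte at offset 16: 0xF0 = 11110000 → 4-byte char (#6). Advance 4.
Byte at offset 20: 0xEC = 11101100 → 3-byte char (#7). Advance 3.
Reached end at offset 23 after 7 code points.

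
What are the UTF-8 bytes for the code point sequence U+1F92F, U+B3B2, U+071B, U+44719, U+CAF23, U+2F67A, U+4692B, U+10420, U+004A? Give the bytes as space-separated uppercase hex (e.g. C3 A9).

F0 9F A4 AF EB 8E B2 DC 9B F1 84 9C 99 F3 8A BC A3 F0 AF 99 BA F1 86 A4 AB F0 90 90 A0 4A

U+1F92F: 4-byte form → F0 9F A4 AF.
U+B3B2: 3-byte form → EB 8E B2.
U+071B: 2-byte form → DC 9B.
U+44719: 4-byte form → F1 84 9C 99.
U+CAF23: 4-byte form → F3 8A BC A3.
U+2F67A: 4-byte form → F0 AF 99 BA.
U+4692B: 4-byte form → F1 86 A4 AB.
U+10420: 4-byte form → F0 90 90 A0.
U+004A: 1-byte form → 4A.
Concatenated (30 bytes): F0 9F A4 AF EB 8E B2 DC 9B F1 84 9C 99 F3 8A BC A3 F0 AF 99 BA F1 86 A4 AB F0 90 90 A0 4A.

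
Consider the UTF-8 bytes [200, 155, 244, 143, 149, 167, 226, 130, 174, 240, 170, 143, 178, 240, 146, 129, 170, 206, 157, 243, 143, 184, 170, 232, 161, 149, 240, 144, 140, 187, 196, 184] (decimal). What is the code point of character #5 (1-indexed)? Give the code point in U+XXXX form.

U+1206A

Offset 0: leading byte 0xC8 = 11001000 → 2-byte char #1 = C8 9B.
Offset 2: leading byte 0xF4 = 11110100 → 4-byte char #2 = F4 8F 95 A7.
Offset 6: leading byte 0xE2 = 11100010 → 3-byte char #3 = E2 82 AE.
Offset 9: leading byte 0xF0 = 11110000 → 4-byte char #4 = F0 AA 8F B2.
Offset 13: leading byte 0xF0 = 11110000 → 4-byte char #5 = F0 92 81 AA.
Leading byte 0xF0 = 11110000 matches 11110xxx → 4-byte sequence.
Byte 1: 0xF0 = 11110000, payload 000 (3 bits).
Byte 2: 0x92 = 10010010 (10xxxxxx ✓), payload 010010.
Byte 3: 0x81 = 10000001 (10xxxxxx ✓), payload 000001.
Byte 4: 0xAA = 10101010 (10xxxxxx ✓), payload 101010.
Concatenate: 000010010000001101010 = 0x1206A (21 bits → U+1206A).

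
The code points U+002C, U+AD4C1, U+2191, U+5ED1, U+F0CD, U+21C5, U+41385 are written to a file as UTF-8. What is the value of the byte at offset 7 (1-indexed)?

1-indexed offset 7 is 0-indexed offset 6.
U+002C → 1-byte form 2C at offsets 0–0.
U+AD4C1 → 4-byte form F2 AD 93 81 at offsets 1–4.
U+2191 → 3-byte form E2 86 91 at offsets 5–7.
Offset 6 falls in char 3's range; it's byte 2 of E2 86 91 = 0x86.

0x86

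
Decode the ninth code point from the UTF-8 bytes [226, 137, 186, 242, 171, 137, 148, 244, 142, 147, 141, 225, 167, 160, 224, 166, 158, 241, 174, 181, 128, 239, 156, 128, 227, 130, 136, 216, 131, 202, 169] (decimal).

Offset 0: leading byte 0xE2 = 11100010 → 3-byte char #1 = E2 89 BA.
Offset 3: leading byte 0xF2 = 11110010 → 4-byte char #2 = F2 AB 89 94.
Offset 7: leading byte 0xF4 = 11110100 → 4-byte char #3 = F4 8E 93 8D.
Offset 11: leading byte 0xE1 = 11100001 → 3-byte char #4 = E1 A7 A0.
Offset 14: leading byte 0xE0 = 11100000 → 3-byte char #5 = E0 A6 9E.
Offset 17: leading byte 0xF1 = 11110001 → 4-byte char #6 = F1 AE B5 80.
Offset 21: leading byte 0xEF = 11101111 → 3-byte char #7 = EF 9C 80.
Offset 24: leading byte 0xE3 = 11100011 → 3-byte char #8 = E3 82 88.
Offset 27: leading byte 0xD8 = 11011000 → 2-byte char #9 = D8 83.
Leading byte 0xD8 = 11011000 matches 110xxxxx → 2-byte sequence.
Byte 1: 0xD8 = 11011000, payload 11000 (5 bits).
Byte 2: 0x83 = 10000011 (10xxxxxx ✓), payload 000011.
Concatenate: 11000000011 = 0x603 (11 bits → U+0603).

U+0603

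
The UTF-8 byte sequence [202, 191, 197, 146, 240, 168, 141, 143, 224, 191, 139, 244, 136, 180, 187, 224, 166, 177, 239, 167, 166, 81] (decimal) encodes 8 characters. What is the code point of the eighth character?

Offset 0: leading byte 0xCA = 11001010 → 2-byte char #1 = CA BF.
Offset 2: leading byte 0xC5 = 11000101 → 2-byte char #2 = C5 92.
Offset 4: leading byte 0xF0 = 11110000 → 4-byte char #3 = F0 A8 8D 8F.
Offset 8: leading byte 0xE0 = 11100000 → 3-byte char #4 = E0 BF 8B.
Offset 11: leading byte 0xF4 = 11110100 → 4-byte char #5 = F4 88 B4 BB.
Offset 15: leading byte 0xE0 = 11100000 → 3-byte char #6 = E0 A6 B1.
Offset 18: leading byte 0xEF = 11101111 → 3-byte char #7 = EF A7 A6.
Offset 21: leading byte 0x51 = 01010001 → 1-byte char #8 = 51.
Leading byte 0x51 = 01010001 matches 0xxxxxxx → 1-byte sequence.
Byte 1: 0x51 = 01010001, payload 1010001 (7 bits).
Concatenate: 1010001 = 0x51 (7 bits → U+0051).

U+0051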